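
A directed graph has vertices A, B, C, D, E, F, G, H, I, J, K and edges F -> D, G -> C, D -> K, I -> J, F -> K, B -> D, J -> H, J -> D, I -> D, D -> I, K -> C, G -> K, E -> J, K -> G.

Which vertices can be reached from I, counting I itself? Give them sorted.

Start at I.
Its neighbours: D, J.
Then their neighbours: H, K.
Then next layer: C, G.
Nothing further is reachable.

C, D, G, H, I, J, K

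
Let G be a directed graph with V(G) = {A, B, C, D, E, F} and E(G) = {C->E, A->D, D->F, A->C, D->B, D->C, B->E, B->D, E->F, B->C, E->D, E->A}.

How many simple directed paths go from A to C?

A→C
A→D→B→C
A→D→C

3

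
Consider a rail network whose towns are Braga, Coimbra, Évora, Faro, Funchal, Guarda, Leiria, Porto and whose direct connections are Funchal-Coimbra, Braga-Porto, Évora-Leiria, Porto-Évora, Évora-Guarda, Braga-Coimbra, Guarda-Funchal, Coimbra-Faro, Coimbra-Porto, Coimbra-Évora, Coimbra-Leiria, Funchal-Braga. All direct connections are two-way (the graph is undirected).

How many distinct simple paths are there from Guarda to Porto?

Guarda–Évora–Coimbra–Braga–Porto
Guarda–Évora–Coimbra–Funchal–Braga–Porto
Guarda–Évora–Coimbra–Porto
Guarda–Évora–Leiria–Coimbra–Braga–Porto
Guarda–Évora–Leiria–Coimbra–Funchal–Braga–Porto
Guarda–Évora–Leiria–Coimbra–Porto
Guarda–Évora–Porto
Guarda–Funchal–Braga–Coimbra–Évora–Porto
Guarda–Funchal–Braga–Coimbra–Leiria–Évora–Porto
Guarda–Funchal–Braga–Coimbra–Porto
Guarda–Funchal–Braga–Porto
Guarda–Funchal–Coimbra–Braga–Porto
Guarda–Funchal–Coimbra–Évora–Porto
Guarda–Funchal–Coimbra–Leiria–Évora–Porto
Guarda–Funchal–Coimbra–Porto

15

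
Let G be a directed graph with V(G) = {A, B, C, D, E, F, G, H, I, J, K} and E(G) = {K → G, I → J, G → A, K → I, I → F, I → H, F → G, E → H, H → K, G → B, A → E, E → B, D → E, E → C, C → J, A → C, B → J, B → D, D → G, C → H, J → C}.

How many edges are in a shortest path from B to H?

Distance 0: B.
Distance 1: D, J.
Distance 2: C, E, G.
Distance 3: A, H — contains H.

3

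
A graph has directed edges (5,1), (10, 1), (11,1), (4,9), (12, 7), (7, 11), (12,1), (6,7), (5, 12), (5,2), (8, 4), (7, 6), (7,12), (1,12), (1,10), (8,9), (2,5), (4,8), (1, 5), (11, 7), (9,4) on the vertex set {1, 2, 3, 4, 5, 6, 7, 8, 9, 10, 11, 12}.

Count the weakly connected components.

From 1: component {1, 2, 5, 6, 7, 10, 11, 12}.
From 3: component {3}.
From 4: component {4, 8, 9}.
That's 3 components.

3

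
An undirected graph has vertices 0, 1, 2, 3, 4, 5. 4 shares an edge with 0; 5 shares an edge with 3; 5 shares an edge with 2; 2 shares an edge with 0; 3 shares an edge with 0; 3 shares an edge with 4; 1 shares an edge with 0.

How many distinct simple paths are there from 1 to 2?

3

1–0–2
1–0–3–5–2
1–0–4–3–5–2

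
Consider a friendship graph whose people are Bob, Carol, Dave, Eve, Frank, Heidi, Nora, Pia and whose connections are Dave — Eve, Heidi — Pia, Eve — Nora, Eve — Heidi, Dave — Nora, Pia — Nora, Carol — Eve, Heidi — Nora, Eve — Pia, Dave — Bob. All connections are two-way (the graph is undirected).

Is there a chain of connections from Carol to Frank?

Explore from Carol.
Distance 1: reach Eve.
Distance 2: reach Dave, Heidi, Nora, Pia.
Distance 3: reach Bob.
The search is exhausted without reaching Frank; it lies in a different component.

No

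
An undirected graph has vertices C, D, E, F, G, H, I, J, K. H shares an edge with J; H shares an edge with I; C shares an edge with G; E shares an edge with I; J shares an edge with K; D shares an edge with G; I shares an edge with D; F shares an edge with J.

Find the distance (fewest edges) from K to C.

6

Distance 0: K.
Distance 1: J.
Distance 2: F, H.
Distance 3: I.
Distance 4: D, E.
Distance 5: G.
Distance 6: C — contains C.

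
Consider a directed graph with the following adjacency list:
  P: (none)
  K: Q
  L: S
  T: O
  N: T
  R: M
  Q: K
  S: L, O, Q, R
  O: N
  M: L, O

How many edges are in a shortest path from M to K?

Distance 0: M.
Distance 1: L, O.
Distance 2: N, S.
Distance 3: Q, R, T.
Distance 4: K — contains K.

4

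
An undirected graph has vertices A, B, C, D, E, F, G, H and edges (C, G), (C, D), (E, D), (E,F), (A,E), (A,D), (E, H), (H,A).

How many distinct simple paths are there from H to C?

H–A–D–C
H–A–E–D–C
H–E–A–D–C
H–E–D–C

4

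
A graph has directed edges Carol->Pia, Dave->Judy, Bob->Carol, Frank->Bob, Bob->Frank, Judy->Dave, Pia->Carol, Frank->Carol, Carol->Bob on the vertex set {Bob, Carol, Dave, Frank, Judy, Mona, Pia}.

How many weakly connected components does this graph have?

3

From Bob: component {Bob, Carol, Frank, Pia}.
From Dave: component {Dave, Judy}.
From Mona: component {Mona}.
That's 3 components.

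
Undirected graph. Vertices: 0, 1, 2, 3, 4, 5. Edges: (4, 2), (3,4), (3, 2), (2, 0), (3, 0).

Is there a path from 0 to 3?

Explore from 0.
Distance 1: reach 2, 3.
Found 3.

Yes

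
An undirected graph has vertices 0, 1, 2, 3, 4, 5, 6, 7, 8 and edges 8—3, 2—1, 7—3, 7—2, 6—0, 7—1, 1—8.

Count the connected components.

4

From 0: component {0, 6}.
From 1: component {1, 2, 3, 7, 8}.
From 4: component {4}.
From 5: component {5}.
That's 4 components.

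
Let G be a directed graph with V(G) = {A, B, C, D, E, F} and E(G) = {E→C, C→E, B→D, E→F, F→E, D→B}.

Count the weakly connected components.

3

From A: component {A}.
From B: component {B, D}.
From C: component {C, E, F}.
That's 3 components.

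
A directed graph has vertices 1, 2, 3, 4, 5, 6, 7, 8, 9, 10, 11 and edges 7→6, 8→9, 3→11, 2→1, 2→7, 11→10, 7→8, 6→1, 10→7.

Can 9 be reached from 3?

Yes

Explore from 3.
Distance 1: reach 11.
Distance 2: reach 10.
Distance 3: reach 7.
Distance 4: reach 6, 8.
Distance 5: reach 1, 9.
Found 9.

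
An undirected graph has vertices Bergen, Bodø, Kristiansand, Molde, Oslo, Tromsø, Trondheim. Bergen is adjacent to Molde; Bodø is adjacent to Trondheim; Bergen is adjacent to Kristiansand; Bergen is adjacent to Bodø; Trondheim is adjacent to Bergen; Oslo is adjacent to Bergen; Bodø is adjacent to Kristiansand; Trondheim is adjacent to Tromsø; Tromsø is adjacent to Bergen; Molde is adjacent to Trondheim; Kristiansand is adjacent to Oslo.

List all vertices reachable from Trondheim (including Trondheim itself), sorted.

Start at Trondheim.
Its neighbours: Bergen, Bodø, Molde, Tromsø.
Then their neighbours: Kristiansand, Oslo.
Every vertex is now reached.

Bergen, Bodø, Kristiansand, Molde, Oslo, Tromsø, Trondheim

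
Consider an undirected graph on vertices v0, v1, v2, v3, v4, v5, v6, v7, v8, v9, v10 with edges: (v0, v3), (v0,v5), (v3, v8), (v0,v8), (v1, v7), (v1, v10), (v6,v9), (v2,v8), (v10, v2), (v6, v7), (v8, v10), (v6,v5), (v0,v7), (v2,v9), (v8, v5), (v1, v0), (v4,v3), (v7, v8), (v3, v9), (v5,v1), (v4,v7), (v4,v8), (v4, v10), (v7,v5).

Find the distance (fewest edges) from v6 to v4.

Distance 0: v6.
Distance 1: v5, v7, v9.
Distance 2: v0, v1, v2, v3, v4, v8 — contains v4.

2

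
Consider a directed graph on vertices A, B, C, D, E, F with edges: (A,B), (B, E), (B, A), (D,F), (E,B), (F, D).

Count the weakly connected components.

From A: component {A, B, E}.
From C: component {C}.
From D: component {D, F}.
That's 3 components.

3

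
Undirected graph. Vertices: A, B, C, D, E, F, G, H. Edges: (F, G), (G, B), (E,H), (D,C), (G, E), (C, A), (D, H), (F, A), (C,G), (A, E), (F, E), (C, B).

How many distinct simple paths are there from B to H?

17

B–C–A–E–H
B–C–A–F–E–H
B–C–A–F–G–E–H
B–C–D–H
B–C–G–E–H
B–C–G–F–A–E–H
B–C–G–F–E–H
B–G–C–A–E–H
... and 9 more.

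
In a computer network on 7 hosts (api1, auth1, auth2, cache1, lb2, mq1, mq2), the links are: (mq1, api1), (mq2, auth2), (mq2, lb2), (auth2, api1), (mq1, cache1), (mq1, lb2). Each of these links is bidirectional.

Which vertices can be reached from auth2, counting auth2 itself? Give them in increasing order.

Start at auth2.
Its neighbours: api1, mq2.
Then their neighbours: lb2, mq1.
Then next layer: cache1.
Nothing further is reachable.

api1, auth2, cache1, lb2, mq1, mq2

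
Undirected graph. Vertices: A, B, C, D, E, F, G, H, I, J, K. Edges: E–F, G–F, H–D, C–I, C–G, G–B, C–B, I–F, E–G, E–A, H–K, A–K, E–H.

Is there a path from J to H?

No

J has no edges, so nothing is reachable from it.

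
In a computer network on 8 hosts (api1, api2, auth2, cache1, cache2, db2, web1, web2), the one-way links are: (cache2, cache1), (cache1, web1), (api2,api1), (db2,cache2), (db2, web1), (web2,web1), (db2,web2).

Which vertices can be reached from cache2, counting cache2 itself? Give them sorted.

cache1, cache2, web1

Start at cache2.
Its neighbours: cache1.
Then their neighbours: web1.
Nothing further is reachable.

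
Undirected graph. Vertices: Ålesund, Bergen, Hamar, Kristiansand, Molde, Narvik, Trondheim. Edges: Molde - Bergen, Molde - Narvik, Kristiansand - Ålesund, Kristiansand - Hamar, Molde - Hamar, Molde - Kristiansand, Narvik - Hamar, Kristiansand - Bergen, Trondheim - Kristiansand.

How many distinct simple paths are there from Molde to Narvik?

4

Molde–Bergen–Kristiansand–Hamar–Narvik
Molde–Hamar–Narvik
Molde–Kristiansand–Hamar–Narvik
Molde–Narvik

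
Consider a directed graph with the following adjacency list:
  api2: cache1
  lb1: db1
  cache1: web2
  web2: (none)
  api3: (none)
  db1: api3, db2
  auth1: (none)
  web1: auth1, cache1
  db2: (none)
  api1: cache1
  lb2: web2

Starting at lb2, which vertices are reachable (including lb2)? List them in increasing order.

Start at lb2.
Its neighbours: web2.
Nothing further is reachable.

lb2, web2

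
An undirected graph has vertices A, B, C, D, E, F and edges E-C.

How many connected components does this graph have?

5

From A: component {A}.
From B: component {B}.
From C: component {C, E}.
From D: component {D}.
From F: component {F}.
That's 5 components.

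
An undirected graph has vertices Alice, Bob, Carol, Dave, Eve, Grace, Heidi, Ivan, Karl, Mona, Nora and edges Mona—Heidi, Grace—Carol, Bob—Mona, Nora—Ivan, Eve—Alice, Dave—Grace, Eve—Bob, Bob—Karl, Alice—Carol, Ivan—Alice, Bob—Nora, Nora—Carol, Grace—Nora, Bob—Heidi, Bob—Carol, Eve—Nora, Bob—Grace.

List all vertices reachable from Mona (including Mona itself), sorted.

Start at Mona.
Its neighbours: Bob, Heidi.
Then their neighbours: Carol, Eve, Grace, Karl, Nora.
Then next layer: Alice, Dave, Ivan.
Every vertex is now reached.

Alice, Bob, Carol, Dave, Eve, Grace, Heidi, Ivan, Karl, Mona, Nora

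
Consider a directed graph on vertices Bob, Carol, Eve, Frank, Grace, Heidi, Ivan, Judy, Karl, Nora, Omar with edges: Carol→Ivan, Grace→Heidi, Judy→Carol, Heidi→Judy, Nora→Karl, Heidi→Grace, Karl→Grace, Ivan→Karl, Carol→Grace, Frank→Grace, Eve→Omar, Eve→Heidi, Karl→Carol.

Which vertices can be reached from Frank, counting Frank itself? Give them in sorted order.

Start at Frank.
Its neighbours: Grace.
Then their neighbours: Heidi.
Then next layer: Judy.
Then next layer: Carol.
Then next layer: Ivan.
Then next layer: Karl.
Nothing further is reachable.

Carol, Frank, Grace, Heidi, Ivan, Judy, Karl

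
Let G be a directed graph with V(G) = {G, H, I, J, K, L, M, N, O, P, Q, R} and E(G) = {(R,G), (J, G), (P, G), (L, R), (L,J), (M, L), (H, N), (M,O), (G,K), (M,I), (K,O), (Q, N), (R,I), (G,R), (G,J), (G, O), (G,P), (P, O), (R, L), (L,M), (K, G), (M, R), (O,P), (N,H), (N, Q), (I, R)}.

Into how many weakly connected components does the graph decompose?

2

From G: component {G, I, J, K, L, M, O, P, R}.
From H: component {H, N, Q}.
That's 2 components.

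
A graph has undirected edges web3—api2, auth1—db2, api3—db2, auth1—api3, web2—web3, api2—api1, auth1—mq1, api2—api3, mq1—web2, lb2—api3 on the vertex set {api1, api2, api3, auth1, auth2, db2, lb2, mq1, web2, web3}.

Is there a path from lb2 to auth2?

No

Explore from lb2.
Distance 1: reach api3.
Distance 2: reach api2, auth1, db2.
Distance 3: reach api1, mq1, web3.
Distance 4: reach web2.
The search is exhausted without reaching auth2; it lies in a different component.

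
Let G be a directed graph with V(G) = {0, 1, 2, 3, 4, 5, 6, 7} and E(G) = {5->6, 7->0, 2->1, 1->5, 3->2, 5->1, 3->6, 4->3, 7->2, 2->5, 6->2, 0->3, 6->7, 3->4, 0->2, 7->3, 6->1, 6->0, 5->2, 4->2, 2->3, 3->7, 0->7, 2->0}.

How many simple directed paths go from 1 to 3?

1→5→2→0→3
1→5→2→0→7→3
1→5→2→3
1→5→6→0→2→3
1→5→6→0→3
1→5→6→0→7→2→3
1→5→6→0→7→3
1→5→6→2→0→3
1→5→6→2→0→7→3
1→5→6→2→3
1→5→6→7→0→2→3
1→5→6→7→0→3
1→5→6→7→2→0→3
1→5→6→7→2→3
1→5→6→7→3

15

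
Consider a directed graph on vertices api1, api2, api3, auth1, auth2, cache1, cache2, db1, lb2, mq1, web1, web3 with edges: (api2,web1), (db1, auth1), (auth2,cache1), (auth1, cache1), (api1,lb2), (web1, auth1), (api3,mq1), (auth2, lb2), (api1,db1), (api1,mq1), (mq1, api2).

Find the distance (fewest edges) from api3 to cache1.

5

Distance 0: api3.
Distance 1: mq1.
Distance 2: api2.
Distance 3: web1.
Distance 4: auth1.
Distance 5: cache1 — contains cache1.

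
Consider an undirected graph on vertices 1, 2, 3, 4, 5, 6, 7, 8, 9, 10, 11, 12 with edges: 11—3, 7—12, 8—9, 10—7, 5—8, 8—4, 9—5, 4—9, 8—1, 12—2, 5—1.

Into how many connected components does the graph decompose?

From 1: component {1, 4, 5, 8, 9}.
From 2: component {2, 7, 10, 12}.
From 3: component {3, 11}.
From 6: component {6}.
That's 4 components.

4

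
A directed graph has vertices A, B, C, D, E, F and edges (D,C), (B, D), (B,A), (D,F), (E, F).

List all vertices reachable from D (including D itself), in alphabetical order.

C, D, F

Start at D.
Its neighbours: C, F.
Nothing further is reachable.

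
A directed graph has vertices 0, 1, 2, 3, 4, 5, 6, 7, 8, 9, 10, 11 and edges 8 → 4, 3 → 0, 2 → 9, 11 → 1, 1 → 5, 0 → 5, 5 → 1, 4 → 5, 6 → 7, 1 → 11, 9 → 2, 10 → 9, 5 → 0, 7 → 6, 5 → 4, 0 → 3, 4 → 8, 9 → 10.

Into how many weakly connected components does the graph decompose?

From 0: component {0, 1, 3, 4, 5, 8, 11}.
From 2: component {2, 9, 10}.
From 6: component {6, 7}.
That's 3 components.

3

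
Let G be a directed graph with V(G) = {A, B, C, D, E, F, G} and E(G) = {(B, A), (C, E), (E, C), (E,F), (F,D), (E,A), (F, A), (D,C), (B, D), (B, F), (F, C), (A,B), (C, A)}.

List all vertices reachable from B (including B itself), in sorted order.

Start at B.
Its neighbours: A, D, F.
Then their neighbours: C.
Then next layer: E.
Nothing further is reachable.

A, B, C, D, E, F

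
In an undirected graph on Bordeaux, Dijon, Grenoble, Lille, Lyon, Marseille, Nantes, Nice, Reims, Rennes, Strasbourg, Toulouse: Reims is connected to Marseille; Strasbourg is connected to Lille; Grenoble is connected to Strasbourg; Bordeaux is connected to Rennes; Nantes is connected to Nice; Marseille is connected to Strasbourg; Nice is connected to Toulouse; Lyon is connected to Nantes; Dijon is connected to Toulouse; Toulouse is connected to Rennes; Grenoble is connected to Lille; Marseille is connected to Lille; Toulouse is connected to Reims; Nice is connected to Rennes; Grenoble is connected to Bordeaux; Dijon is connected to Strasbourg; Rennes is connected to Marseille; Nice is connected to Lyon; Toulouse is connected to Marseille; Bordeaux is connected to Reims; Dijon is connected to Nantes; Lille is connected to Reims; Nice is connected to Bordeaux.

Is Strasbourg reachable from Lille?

Explore from Lille.
Distance 1: reach Grenoble, Marseille, Reims, Strasbourg.
Found Strasbourg.

Yes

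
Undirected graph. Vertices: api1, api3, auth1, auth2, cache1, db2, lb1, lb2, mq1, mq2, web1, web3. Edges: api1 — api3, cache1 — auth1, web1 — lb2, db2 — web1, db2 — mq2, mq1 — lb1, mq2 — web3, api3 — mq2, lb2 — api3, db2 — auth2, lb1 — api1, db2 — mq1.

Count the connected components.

2

From api1: component {api1, api3, auth2, db2, lb1, lb2, mq1, mq2, web1, web3}.
From auth1: component {auth1, cache1}.
That's 2 components.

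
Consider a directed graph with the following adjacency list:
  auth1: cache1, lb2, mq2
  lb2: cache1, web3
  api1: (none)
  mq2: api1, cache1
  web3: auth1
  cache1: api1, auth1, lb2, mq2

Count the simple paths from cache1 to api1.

4

cache1→api1
cache1→auth1→mq2→api1
cache1→lb2→web3→auth1→mq2→api1
cache1→mq2→api1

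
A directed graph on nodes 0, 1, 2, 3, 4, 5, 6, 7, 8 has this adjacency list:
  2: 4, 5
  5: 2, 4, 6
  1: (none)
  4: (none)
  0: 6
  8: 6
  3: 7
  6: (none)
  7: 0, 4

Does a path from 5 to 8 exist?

Explore from 5.
Distance 1: reach 2, 4, 6.
The search from 5 is exhausted; no directed path reaches 8.

No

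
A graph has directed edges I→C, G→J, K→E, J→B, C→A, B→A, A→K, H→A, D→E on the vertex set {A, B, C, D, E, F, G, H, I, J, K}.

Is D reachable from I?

Explore from I.
Distance 1: reach C.
Distance 2: reach A.
Distance 3: reach K.
Distance 4: reach E.
The search from I is exhausted; no directed path reaches D.

No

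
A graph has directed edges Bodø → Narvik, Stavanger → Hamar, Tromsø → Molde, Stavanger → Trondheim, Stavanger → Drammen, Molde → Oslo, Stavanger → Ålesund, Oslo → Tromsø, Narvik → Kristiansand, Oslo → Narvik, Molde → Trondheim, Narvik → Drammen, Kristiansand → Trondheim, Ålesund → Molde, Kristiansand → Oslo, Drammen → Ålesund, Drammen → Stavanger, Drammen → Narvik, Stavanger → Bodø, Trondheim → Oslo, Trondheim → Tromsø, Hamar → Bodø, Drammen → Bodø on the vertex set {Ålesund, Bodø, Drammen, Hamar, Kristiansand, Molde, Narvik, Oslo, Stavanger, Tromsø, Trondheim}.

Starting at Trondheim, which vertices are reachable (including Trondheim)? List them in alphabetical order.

Start at Trondheim.
Its neighbours: Oslo, Tromsø.
Then their neighbours: Molde, Narvik.
Then next layer: Drammen, Kristiansand.
Then next layer: Ålesund, Bodø, Stavanger.
Then next layer: Hamar.
Every vertex is now reached.

Ålesund, Bodø, Drammen, Hamar, Kristiansand, Molde, Narvik, Oslo, Stavanger, Tromsø, Trondheim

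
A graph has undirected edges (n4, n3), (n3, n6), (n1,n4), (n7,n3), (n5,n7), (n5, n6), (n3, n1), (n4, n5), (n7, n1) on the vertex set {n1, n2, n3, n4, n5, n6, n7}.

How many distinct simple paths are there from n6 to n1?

11

n6–n3–n1
n6–n3–n4–n1
n6–n3–n4–n5–n7–n1
n6–n3–n7–n1
n6–n3–n7–n5–n4–n1
n6–n5–n4–n1
n6–n5–n4–n3–n1
n6–n5–n4–n3–n7–n1
n6–n5–n7–n1
n6–n5–n7–n3–n1
n6–n5–n7–n3–n4–n1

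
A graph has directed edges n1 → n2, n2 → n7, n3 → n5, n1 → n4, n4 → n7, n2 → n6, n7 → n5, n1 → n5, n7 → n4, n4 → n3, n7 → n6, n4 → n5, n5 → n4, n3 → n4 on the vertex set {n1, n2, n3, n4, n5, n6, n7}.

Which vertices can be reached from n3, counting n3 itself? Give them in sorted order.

n3, n4, n5, n6, n7

Start at n3.
Its neighbours: n4, n5.
Then their neighbours: n7.
Then next layer: n6.
Nothing further is reachable.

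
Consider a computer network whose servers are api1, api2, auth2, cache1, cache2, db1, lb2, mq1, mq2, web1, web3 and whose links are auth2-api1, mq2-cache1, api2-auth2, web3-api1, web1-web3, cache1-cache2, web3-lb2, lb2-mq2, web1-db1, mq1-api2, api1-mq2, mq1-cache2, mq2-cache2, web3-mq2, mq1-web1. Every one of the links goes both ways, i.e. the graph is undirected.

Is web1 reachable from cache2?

Yes

Explore from cache2.
Distance 1: reach cache1, mq1, mq2.
Distance 2: reach api1, api2, lb2, web1, web3.
Found web1.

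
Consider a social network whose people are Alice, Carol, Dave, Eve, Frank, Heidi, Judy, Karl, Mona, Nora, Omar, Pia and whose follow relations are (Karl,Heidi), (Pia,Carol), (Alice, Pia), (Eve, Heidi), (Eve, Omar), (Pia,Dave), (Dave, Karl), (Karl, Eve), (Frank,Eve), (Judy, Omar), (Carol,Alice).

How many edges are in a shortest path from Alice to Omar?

5

Distance 0: Alice.
Distance 1: Pia.
Distance 2: Carol, Dave.
Distance 3: Karl.
Distance 4: Eve, Heidi.
Distance 5: Omar — contains Omar.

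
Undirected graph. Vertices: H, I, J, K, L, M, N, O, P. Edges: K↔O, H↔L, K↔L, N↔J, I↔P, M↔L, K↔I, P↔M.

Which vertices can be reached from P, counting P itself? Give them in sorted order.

Start at P.
Its neighbours: I, M.
Then their neighbours: K, L.
Then next layer: H, O.
Nothing further is reachable.

H, I, K, L, M, O, P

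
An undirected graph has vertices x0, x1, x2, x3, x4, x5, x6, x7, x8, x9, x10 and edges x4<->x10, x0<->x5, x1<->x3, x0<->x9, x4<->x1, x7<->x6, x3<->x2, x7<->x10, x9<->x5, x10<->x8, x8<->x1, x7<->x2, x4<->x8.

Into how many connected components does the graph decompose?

From x0: component {x0, x5, x9}.
From x1: component {x1, x2, x3, x4, x6, x7, x8, x10}.
That's 2 components.

2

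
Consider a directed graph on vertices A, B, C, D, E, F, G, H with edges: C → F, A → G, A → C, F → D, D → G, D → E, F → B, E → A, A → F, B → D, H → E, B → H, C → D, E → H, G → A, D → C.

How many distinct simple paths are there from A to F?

2

A→C→F
A→F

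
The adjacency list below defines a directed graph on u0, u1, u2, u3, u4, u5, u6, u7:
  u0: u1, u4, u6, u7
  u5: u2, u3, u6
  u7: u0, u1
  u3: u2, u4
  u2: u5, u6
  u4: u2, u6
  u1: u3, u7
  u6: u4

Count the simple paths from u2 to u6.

3

u2→u5→u3→u4→u6
u2→u5→u6
u2→u6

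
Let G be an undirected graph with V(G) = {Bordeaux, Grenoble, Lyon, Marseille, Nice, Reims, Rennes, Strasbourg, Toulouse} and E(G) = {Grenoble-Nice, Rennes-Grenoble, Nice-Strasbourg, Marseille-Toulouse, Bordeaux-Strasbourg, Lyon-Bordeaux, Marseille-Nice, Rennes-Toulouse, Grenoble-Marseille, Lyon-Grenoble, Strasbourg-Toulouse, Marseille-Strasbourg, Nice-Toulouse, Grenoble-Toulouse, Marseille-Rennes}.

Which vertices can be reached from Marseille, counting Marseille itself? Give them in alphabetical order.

Bordeaux, Grenoble, Lyon, Marseille, Nice, Rennes, Strasbourg, Toulouse

Start at Marseille.
Its neighbours: Grenoble, Nice, Rennes, Strasbourg, Toulouse.
Then their neighbours: Bordeaux, Lyon.
Nothing further is reachable.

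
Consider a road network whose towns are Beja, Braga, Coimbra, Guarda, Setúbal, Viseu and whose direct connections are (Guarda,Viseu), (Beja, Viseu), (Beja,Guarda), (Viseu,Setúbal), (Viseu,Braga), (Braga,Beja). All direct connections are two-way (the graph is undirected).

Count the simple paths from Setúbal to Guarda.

3

Setúbal–Viseu–Beja–Guarda
Setúbal–Viseu–Braga–Beja–Guarda
Setúbal–Viseu–Guarda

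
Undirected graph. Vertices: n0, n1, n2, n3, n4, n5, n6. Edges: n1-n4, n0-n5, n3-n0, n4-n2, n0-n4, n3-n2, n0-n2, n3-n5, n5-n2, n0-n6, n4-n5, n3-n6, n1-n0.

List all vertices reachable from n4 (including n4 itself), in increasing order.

n0, n1, n2, n3, n4, n5, n6

Start at n4.
Its neighbours: n0, n1, n2, n5.
Then their neighbours: n3, n6.
Every vertex is now reached.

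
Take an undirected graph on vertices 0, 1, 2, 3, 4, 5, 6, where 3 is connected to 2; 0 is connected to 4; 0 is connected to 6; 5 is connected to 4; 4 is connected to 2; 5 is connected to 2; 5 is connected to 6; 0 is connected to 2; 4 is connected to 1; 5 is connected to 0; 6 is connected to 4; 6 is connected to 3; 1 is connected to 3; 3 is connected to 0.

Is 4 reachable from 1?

Yes

Explore from 1.
Distance 1: reach 3, 4.
Found 4.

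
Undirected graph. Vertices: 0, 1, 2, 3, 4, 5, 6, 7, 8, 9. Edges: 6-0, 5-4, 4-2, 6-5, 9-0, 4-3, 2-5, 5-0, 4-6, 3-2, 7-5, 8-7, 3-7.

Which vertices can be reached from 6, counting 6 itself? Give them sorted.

Start at 6.
Its neighbours: 0, 4, 5.
Then their neighbours: 2, 3, 7, 9.
Then next layer: 8.
Nothing further is reachable.

0, 2, 3, 4, 5, 6, 7, 8, 9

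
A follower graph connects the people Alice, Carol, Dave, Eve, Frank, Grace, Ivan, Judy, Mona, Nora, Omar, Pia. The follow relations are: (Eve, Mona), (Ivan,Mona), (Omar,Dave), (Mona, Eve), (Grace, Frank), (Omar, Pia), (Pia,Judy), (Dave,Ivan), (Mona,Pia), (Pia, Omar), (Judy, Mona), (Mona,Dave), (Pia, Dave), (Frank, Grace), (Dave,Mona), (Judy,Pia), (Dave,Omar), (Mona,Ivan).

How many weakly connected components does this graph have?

5

From Alice: component {Alice}.
From Carol: component {Carol}.
From Dave: component {Dave, Eve, Ivan, Judy, Mona, Omar, Pia}.
From Frank: component {Frank, Grace}.
From Nora: component {Nora}.
That's 5 components.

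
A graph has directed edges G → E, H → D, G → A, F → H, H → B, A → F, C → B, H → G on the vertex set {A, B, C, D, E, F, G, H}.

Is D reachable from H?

Explore from H.
Distance 1: reach B, D, G.
Found D.

Yes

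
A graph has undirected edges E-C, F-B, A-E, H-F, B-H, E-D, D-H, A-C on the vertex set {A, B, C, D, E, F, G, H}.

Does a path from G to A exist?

No

G has no edges, so nothing is reachable from it.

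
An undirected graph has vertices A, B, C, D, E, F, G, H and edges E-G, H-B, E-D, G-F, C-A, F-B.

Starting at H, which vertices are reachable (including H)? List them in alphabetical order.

B, D, E, F, G, H

Start at H.
Its neighbours: B.
Then their neighbours: F.
Then next layer: G.
Then next layer: E.
Then next layer: D.
Nothing further is reachable.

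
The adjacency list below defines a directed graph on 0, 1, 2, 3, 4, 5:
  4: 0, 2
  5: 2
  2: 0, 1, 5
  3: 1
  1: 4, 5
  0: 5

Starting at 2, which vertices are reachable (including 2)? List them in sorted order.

Start at 2.
Its neighbours: 0, 1, 5.
Then their neighbours: 4.
Nothing further is reachable.

0, 1, 2, 4, 5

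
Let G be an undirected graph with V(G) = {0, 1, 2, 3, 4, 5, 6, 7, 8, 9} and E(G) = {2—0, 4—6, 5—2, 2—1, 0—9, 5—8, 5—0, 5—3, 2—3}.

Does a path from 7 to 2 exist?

7 has no edges, so nothing is reachable from it.

No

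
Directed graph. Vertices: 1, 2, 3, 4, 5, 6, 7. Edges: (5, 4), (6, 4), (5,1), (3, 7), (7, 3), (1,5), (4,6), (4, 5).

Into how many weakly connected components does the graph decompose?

From 1: component {1, 4, 5, 6}.
From 2: component {2}.
From 3: component {3, 7}.
That's 3 components.

3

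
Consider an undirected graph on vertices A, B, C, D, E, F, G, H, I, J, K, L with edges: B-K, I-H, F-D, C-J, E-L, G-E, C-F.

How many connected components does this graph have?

5

From A: component {A}.
From B: component {B, K}.
From C: component {C, D, F, J}.
From E: component {E, G, L}.
From H: component {H, I}.
That's 5 components.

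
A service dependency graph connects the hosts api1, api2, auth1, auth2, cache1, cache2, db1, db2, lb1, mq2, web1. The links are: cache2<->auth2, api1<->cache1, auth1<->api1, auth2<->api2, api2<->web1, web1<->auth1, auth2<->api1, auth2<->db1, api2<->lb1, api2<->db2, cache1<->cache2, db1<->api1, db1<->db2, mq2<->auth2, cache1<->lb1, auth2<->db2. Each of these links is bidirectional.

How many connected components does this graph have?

From api1: component {api1, api2, auth1, auth2, cache1, cache2, db1, db2, lb1, mq2, web1}.
That's 1 component.

1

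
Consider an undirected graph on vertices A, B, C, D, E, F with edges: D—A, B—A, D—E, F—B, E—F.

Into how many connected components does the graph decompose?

From A: component {A, B, D, E, F}.
From C: component {C}.
That's 2 components.

2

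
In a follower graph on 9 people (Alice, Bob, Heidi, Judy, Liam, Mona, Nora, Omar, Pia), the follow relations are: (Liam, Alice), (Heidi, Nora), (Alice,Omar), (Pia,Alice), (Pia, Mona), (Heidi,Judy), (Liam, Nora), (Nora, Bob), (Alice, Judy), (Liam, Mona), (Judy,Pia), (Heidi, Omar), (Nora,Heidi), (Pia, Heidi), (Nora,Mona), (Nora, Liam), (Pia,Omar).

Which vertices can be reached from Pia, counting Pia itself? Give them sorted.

Start at Pia.
Its neighbours: Alice, Heidi, Mona, Omar.
Then their neighbours: Judy, Nora.
Then next layer: Bob, Liam.
Every vertex is now reached.

Alice, Bob, Heidi, Judy, Liam, Mona, Nora, Omar, Pia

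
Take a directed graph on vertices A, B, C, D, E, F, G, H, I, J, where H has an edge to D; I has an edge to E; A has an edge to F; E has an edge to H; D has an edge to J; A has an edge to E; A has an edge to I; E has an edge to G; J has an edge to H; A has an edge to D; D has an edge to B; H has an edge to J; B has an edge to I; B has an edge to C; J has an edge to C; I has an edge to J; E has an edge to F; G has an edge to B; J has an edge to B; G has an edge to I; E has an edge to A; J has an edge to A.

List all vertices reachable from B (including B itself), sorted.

Start at B.
Its neighbours: C, I.
Then their neighbours: E, J.
Then next layer: A, F, G, H.
Then next layer: D.
Every vertex is now reached.

A, B, C, D, E, F, G, H, I, J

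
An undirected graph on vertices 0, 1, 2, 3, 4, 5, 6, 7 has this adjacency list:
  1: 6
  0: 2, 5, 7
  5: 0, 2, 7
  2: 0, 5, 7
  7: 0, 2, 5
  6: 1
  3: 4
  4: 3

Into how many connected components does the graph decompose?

3

From 0: component {0, 2, 5, 7}.
From 1: component {1, 6}.
From 3: component {3, 4}.
That's 3 components.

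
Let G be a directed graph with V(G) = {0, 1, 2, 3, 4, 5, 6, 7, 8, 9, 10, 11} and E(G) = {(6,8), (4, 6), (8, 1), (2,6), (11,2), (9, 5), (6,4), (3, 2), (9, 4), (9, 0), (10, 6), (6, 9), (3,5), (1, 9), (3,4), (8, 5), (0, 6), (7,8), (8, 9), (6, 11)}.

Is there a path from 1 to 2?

Explore from 1.
Distance 1: reach 9.
Distance 2: reach 0, 4, 5.
Distance 3: reach 6.
Distance 4: reach 8, 11.
Distance 5: reach 2.
Found 2.

Yes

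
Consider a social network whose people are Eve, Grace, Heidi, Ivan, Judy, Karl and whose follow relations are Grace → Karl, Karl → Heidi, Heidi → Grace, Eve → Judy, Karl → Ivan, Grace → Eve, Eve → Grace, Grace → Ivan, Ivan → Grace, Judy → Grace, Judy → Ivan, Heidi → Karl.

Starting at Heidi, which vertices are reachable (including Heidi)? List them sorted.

Start at Heidi.
Its neighbours: Grace, Karl.
Then their neighbours: Eve, Ivan.
Then next layer: Judy.
Every vertex is now reached.

Eve, Grace, Heidi, Ivan, Judy, Karl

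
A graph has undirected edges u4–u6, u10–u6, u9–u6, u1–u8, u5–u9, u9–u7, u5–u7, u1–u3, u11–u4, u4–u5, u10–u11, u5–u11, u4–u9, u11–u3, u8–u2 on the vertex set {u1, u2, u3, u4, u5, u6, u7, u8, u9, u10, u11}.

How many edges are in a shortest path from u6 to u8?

Distance 0: u6.
Distance 1: u4, u9, u10.
Distance 2: u5, u7, u11.
Distance 3: u3.
Distance 4: u1.
Distance 5: u8 — contains u8.

5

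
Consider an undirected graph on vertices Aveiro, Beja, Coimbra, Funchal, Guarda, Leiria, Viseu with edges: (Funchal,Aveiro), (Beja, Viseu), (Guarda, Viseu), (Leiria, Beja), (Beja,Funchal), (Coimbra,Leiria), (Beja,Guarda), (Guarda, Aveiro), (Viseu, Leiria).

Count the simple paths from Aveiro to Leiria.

7

Aveiro–Funchal–Beja–Guarda–Viseu–Leiria
Aveiro–Funchal–Beja–Leiria
Aveiro–Funchal–Beja–Viseu–Leiria
Aveiro–Guarda–Beja–Leiria
Aveiro–Guarda–Beja–Viseu–Leiria
Aveiro–Guarda–Viseu–Beja–Leiria
Aveiro–Guarda–Viseu–Leiria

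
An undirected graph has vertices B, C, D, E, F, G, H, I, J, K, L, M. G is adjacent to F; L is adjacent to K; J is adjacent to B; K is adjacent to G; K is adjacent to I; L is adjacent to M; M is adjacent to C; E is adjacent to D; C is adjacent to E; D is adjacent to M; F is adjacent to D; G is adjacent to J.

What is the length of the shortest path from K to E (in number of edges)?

Distance 0: K.
Distance 1: G, I, L.
Distance 2: F, J, M.
Distance 3: B, C, D.
Distance 4: E — contains E.

4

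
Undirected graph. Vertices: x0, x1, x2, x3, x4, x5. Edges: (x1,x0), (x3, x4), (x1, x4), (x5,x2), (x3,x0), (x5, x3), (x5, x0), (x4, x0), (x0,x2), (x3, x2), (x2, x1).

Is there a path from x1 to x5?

Explore from x1.
Distance 1: reach x0, x2, x4.
Distance 2: reach x3, x5.
Found x5.

Yes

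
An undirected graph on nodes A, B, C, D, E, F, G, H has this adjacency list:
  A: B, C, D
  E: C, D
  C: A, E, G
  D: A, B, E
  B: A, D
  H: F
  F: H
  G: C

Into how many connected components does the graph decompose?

2

From A: component {A, B, C, D, E, G}.
From F: component {F, H}.
That's 2 components.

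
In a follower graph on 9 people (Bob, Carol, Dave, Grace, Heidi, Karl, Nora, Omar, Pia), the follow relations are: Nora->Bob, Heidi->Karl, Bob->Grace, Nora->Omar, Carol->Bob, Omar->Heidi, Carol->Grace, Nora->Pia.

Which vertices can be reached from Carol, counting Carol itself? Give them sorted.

Bob, Carol, Grace

Start at Carol.
Its neighbours: Bob, Grace.
Nothing further is reachable.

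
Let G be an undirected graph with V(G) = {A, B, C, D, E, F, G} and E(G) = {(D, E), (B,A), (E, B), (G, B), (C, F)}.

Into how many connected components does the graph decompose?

2

From A: component {A, B, D, E, G}.
From C: component {C, F}.
That's 2 components.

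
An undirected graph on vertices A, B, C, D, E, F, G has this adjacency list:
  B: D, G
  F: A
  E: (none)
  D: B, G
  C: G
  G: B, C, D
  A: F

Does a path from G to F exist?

Explore from G.
Distance 1: reach B, C, D.
The search is exhausted without reaching F; it lies in a different component.

No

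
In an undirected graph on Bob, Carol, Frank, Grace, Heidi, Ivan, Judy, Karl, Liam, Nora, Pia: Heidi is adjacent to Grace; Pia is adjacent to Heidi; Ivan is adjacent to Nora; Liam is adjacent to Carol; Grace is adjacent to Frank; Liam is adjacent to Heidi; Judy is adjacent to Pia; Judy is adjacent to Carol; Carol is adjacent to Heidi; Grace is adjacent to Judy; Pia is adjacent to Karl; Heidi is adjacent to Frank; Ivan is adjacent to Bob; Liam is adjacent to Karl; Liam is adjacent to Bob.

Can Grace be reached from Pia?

Yes

Explore from Pia.
Distance 1: reach Heidi, Judy, Karl.
Distance 2: reach Carol, Frank, Grace, Liam.
Found Grace.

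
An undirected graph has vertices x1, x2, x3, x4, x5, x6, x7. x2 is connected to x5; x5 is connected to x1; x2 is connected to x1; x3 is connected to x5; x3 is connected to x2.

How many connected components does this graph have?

From x1: component {x1, x2, x3, x5}.
From x4: component {x4}.
From x6: component {x6}.
From x7: component {x7}.
That's 4 components.

4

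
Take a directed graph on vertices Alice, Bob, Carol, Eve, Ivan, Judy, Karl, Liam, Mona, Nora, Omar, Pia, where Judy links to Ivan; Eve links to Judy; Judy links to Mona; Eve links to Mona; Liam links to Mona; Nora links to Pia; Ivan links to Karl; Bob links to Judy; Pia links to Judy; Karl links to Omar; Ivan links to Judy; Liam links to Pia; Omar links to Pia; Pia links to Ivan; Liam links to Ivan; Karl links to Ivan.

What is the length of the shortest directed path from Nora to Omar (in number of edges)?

Distance 0: Nora.
Distance 1: Pia.
Distance 2: Ivan, Judy.
Distance 3: Karl, Mona.
Distance 4: Omar — contains Omar.

4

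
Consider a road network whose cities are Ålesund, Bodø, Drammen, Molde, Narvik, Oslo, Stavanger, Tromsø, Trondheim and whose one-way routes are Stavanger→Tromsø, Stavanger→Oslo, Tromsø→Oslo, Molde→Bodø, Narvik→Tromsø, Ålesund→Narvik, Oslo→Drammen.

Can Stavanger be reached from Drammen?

No

Drammen has no outgoing edges, so nothing is reachable from it.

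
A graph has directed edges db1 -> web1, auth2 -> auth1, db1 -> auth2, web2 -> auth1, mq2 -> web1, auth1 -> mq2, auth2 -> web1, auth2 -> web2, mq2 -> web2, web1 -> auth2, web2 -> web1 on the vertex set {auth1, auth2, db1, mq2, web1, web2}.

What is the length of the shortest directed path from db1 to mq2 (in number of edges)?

3

Distance 0: db1.
Distance 1: auth2, web1.
Distance 2: auth1, web2.
Distance 3: mq2 — contains mq2.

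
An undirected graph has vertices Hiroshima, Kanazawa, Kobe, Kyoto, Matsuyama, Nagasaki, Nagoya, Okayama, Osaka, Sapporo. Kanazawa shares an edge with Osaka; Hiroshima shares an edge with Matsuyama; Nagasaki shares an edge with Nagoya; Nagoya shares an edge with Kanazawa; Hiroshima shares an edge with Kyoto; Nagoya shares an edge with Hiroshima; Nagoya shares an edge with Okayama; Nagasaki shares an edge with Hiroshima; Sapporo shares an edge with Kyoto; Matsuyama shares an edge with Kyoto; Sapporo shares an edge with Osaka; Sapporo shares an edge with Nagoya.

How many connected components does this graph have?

From Hiroshima: component {Hiroshima, Kanazawa, Kyoto, Matsuyama, Nagasaki, Nagoya, Okayama, Osaka, Sapporo}.
From Kobe: component {Kobe}.
That's 2 components.

2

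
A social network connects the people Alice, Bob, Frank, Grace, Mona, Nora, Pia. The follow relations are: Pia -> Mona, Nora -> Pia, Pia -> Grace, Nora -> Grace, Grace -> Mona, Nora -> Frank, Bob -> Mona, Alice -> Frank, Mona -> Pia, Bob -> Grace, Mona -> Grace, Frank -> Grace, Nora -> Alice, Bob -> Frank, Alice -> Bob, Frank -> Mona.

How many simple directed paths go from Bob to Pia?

4

Bob→Frank→Grace→Mona→Pia
Bob→Frank→Mona→Pia
Bob→Grace→Mona→Pia
Bob→Mona→Pia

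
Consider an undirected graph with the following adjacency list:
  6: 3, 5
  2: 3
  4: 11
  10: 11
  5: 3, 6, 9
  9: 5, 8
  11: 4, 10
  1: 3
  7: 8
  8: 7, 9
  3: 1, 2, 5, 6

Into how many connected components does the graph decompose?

2

From 1: component {1, 2, 3, 5, 6, 7, 8, 9}.
From 4: component {4, 10, 11}.
That's 2 components.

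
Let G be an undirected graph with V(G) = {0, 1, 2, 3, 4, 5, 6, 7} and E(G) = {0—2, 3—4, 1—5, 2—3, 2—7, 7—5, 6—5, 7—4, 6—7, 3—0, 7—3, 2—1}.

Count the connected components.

1

From 0: component {0, 1, 2, 3, 4, 5, 6, 7}.
That's 1 component.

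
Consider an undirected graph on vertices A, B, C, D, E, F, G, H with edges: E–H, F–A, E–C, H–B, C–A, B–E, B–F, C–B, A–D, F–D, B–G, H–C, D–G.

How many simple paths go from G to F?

18

G–B–C–A–D–F
G–B–C–A–F
G–B–E–C–A–D–F
G–B–E–C–A–F
G–B–E–H–C–A–D–F
G–B–E–H–C–A–F
G–B–F
G–B–H–C–A–D–F
... and 10 more.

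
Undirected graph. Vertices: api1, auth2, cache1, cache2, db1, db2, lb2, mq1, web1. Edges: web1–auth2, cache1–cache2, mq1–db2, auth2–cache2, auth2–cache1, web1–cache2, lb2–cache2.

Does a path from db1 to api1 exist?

No

db1 has no edges, so nothing is reachable from it.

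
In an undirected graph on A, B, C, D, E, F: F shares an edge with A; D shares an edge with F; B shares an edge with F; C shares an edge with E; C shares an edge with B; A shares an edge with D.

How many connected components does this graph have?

1

From A: component {A, B, C, D, E, F}.
That's 1 component.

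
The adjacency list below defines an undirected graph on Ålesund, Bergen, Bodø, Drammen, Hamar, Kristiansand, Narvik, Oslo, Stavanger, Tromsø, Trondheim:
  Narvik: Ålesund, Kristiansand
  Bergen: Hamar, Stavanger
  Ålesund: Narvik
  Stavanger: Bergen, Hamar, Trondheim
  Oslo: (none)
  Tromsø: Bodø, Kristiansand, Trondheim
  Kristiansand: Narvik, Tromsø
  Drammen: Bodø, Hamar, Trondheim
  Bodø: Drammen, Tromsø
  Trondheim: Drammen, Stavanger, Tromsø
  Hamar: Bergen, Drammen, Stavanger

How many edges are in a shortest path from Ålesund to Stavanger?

5

Distance 0: Ålesund.
Distance 1: Narvik.
Distance 2: Kristiansand.
Distance 3: Tromsø.
Distance 4: Bodø, Trondheim.
Distance 5: Drammen, Stavanger — contains Stavanger.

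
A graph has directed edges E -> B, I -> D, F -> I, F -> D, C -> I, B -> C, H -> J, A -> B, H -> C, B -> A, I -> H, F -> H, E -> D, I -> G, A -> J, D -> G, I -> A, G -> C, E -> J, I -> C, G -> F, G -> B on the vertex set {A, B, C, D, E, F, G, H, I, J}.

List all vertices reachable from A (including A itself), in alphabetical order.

Start at A.
Its neighbours: B, J.
Then their neighbours: C.
Then next layer: I.
Then next layer: D, G, H.
Then next layer: F.
Nothing further is reachable.

A, B, C, D, F, G, H, I, J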